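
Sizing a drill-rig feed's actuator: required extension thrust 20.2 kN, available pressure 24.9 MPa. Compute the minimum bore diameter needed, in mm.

Extension force acts on the full piston face: F = P × (π/4)D².
D = √(4F / (πP)) = √(4 × 20.2 kN / (π × 24.9 MPa))

D ≈ 32.1 mm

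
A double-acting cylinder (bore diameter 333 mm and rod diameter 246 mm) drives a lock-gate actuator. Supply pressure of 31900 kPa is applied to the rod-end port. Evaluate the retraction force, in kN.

F ≈ 1260 kN

Rod-side annular area A_ann = π/4 × (333² − 246²) = 39560 mm^2
On retraction the pressure acts on the annular area (bore minus rod).
F = P × A_ann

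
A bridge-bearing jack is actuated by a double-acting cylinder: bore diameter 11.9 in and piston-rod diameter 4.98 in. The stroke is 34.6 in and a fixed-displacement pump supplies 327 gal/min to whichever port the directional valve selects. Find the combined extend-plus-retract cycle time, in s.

t ≈ 5.58 s

Cap-side area A_cap = π/4 × (11.9 in)² = 111.2 in^2
Rod-side annular area A_ann = π/4 × (11.9² − 4.98²) = 91.74 in^2
t_ext = A_cap·L/Q = 3.057 s
t_ret = A_ann·L/Q = 2.521 s
t_cycle = t_ext + t_ret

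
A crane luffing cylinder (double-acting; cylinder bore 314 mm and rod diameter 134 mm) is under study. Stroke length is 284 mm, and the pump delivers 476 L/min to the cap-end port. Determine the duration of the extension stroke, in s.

t ≈ 2.77 s

Cap-side area A_cap = π/4 × (314 mm)² = 77440 mm^2
Swept volume V = A × L; t = V / Q = A·L / Q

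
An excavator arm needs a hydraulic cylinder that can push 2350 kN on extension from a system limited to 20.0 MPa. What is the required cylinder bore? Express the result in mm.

Extension force acts on the full piston face: F = P × (π/4)D².
D = √(4F / (πP)) = √(4 × 2350 kN / (π × 20.0 MPa))

D ≈ 387 mm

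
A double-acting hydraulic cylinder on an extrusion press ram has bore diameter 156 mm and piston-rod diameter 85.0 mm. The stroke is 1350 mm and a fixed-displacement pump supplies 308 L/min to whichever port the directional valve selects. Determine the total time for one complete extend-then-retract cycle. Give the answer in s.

Cap-side area A_cap = π/4 × (156 mm)² = 19110 mm^2
Rod-side annular area A_ann = π/4 × (156² − 85.0²) = 13440 mm^2
t_ext = A_cap·L/Q = 5.027 s
t_ret = A_ann·L/Q = 3.534 s
t_cycle = t_ext + t_ret

t ≈ 8.56 s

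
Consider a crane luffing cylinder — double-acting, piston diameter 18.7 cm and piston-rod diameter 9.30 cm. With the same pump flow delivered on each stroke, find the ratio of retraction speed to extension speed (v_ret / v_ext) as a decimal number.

Cap-side area A_cap = π/4 × (18.7 cm)² = 274.6 cm^2
Rod-side annular area A_ann = π/4 × (18.7² − 9.30²) = 206.7 cm^2
For equal Q, v ∝ 1/A, so v_ret/v_ext = A_cap/A_ann.

v_ret/v_ext ≈ 1.33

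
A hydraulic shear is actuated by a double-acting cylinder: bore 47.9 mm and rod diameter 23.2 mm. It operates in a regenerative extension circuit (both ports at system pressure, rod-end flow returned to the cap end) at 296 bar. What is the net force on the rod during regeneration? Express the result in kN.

With equal pressure on both faces, forces on the annular region cancel; the net push is pressure × rod cross-section.
Rod cross-section A_rod = π/4 × (23.2 mm)² = 422.7 mm^2
F = P × A_rod

F ≈ 12.5 kN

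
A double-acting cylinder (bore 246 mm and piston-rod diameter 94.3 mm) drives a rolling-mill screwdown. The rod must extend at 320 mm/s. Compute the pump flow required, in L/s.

Q ≈ 15.2 L/s

Cap-side area A_cap = π/4 × (246 mm)² = 47530 mm^2
Q = A × v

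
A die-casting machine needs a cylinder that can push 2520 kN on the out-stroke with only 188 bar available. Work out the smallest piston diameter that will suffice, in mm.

Extension force acts on the full piston face: F = P × (π/4)D².
D = √(4F / (πP)) = √(4 × 2520 kN / (π × 188 bar))

D ≈ 413 mm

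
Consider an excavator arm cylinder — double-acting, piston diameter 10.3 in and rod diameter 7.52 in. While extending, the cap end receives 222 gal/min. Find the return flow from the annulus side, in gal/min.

Cap-side area A_cap = π/4 × (10.3 in)² = 83.32 in^2
Rod-side annular area A_ann = π/4 × (10.3² − 7.52²) = 38.91 in^2
Piston speed v = Q_in/A_cap; rod-end outflow Q_out = v × A_ann = Q_in × A_ann/A_cap.

Q_out ≈ 104 gal/min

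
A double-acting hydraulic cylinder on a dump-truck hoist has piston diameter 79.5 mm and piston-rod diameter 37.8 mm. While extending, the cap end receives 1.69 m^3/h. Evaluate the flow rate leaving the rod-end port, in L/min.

Cap-side area A_cap = π/4 × (79.5 mm)² = 4964 mm^2
Rod-side annular area A_ann = π/4 × (79.5² − 37.8²) = 3842 mm^2
Piston speed v = Q_in/A_cap; rod-end outflow Q_out = v × A_ann = Q_in × A_ann/A_cap.

Q_out ≈ 21.8 L/min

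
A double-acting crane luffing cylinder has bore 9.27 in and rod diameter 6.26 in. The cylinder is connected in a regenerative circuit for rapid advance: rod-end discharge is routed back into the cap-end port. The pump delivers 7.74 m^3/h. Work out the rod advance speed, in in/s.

In regeneration the rod-end outflow joins the pump flow into the cap end, so the net volume the pump must supply per unit advance equals the rod cross-section area.
Rod cross-section A_rod = π/4 × (6.26 in)² = 30.78 in^2
v = Q_pump / A_rod

v ≈ 4.26 in/s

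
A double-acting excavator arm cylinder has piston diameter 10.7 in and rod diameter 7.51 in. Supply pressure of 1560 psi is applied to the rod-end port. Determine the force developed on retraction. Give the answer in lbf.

Rod-side annular area A_ann = π/4 × (10.7² − 7.51²) = 45.62 in^2
On retraction the pressure acts on the annular area (bore minus rod).
F = P × A_ann

F ≈ 71200 lbf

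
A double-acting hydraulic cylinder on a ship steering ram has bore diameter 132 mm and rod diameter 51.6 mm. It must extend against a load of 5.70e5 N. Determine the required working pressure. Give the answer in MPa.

Cap-side area A_cap = π/4 × (132 mm)² = 13680 mm^2
P = F / A = 5.70e5 N / A

P ≈ 41.7 MPa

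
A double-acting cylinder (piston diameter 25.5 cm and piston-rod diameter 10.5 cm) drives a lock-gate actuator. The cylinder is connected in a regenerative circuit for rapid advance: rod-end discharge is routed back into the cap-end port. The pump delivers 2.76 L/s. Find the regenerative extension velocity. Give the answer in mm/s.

v ≈ 319 mm/s

In regeneration the rod-end outflow joins the pump flow into the cap end, so the net volume the pump must supply per unit advance equals the rod cross-section area.
Rod cross-section A_rod = π/4 × (10.5 cm)² = 86.59 cm^2
v = Q_pump / A_rod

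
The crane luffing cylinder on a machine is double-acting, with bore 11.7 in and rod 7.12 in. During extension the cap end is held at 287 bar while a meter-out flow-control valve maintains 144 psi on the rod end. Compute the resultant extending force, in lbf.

F ≈ 4.38e5 lbf

Cap-side area A_cap = π/4 × (11.7 in)² = 107.5 in^2
Rod-side annular area A_ann = π/4 × (11.7² − 7.12²) = 67.70 in^2
Net thrust = P_cap·A_cap − P_rod·A_ann = 4.475e5 lbf − 9748 lbf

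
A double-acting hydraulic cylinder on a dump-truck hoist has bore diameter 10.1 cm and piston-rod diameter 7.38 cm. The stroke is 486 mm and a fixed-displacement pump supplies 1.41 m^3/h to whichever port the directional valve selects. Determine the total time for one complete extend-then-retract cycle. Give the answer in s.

Cap-side area A_cap = π/4 × (10.1 cm)² = 80.12 cm^2
Rod-side annular area A_ann = π/4 × (10.1² − 7.38²) = 37.34 cm^2
t_ext = A_cap·L/Q = 9.942 s
t_ret = A_ann·L/Q = 4.634 s
t_cycle = t_ext + t_ret

t ≈ 14.6 s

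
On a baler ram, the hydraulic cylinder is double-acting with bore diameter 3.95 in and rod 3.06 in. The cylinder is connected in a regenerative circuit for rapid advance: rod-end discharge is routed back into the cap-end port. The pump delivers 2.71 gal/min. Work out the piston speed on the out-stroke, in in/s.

In regeneration the rod-end outflow joins the pump flow into the cap end, so the net volume the pump must supply per unit advance equals the rod cross-section area.
Rod cross-section A_rod = π/4 × (3.06 in)² = 7.354 in^2
v = Q_pump / A_rod

v ≈ 1.42 in/s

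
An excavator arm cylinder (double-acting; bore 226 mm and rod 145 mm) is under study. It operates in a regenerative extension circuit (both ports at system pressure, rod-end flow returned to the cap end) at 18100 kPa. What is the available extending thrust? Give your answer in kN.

F ≈ 299 kN

With equal pressure on both faces, forces on the annular region cancel; the net push is pressure × rod cross-section.
Rod cross-section A_rod = π/4 × (145 mm)² = 16510 mm^2
F = P × A_rod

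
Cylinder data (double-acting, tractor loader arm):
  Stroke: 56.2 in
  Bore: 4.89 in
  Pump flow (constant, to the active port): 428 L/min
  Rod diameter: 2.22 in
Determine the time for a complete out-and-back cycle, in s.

t ≈ 4.35 s

Cap-side area A_cap = π/4 × (4.89 in)² = 18.78 in^2
Rod-side annular area A_ann = π/4 × (4.89² − 2.22²) = 14.91 in^2
t_ext = A_cap·L/Q = 2.425 s
t_ret = A_ann·L/Q = 1.925 s
t_cycle = t_ext + t_ret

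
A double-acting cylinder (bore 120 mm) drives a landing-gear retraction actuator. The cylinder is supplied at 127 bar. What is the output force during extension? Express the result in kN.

F ≈ 144 kN

Cap-side area A_cap = π/4 × (120 mm)² = 11310 mm^2
F = P × A_cap = 127 bar × A_cap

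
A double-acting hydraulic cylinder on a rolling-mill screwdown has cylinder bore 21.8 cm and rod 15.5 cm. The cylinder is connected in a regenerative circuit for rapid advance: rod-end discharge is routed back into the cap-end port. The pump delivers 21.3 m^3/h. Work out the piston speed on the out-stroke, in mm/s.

In regeneration the rod-end outflow joins the pump flow into the cap end, so the net volume the pump must supply per unit advance equals the rod cross-section area.
Rod cross-section A_rod = π/4 × (15.5 cm)² = 188.7 cm^2
v = Q_pump / A_rod

v ≈ 314 mm/s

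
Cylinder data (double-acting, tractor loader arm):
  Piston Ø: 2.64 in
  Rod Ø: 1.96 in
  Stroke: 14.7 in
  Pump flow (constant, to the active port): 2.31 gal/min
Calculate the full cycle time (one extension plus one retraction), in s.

t ≈ 13.1 s

Cap-side area A_cap = π/4 × (2.64 in)² = 5.474 in^2
Rod-side annular area A_ann = π/4 × (2.64² − 1.96²) = 2.457 in^2
t_ext = A_cap·L/Q = 9.048 s
t_ret = A_ann·L/Q = 4.061 s
t_cycle = t_ext + t_ret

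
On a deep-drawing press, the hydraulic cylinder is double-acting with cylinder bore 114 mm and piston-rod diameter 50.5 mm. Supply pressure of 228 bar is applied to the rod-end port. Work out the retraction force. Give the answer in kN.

F ≈ 187 kN

Rod-side annular area A_ann = π/4 × (114² − 50.5²) = 8204 mm^2
On retraction the pressure acts on the annular area (bore minus rod).
F = P × A_ann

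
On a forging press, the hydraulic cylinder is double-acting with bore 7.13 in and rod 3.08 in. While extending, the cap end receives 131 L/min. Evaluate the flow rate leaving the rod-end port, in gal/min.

Q_out ≈ 28.1 gal/min

Cap-side area A_cap = π/4 × (7.13 in)² = 39.93 in^2
Rod-side annular area A_ann = π/4 × (7.13² − 3.08²) = 32.48 in^2
Piston speed v = Q_in/A_cap; rod-end outflow Q_out = v × A_ann = Q_in × A_ann/A_cap.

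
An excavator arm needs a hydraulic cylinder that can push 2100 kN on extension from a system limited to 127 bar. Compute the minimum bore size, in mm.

D ≈ 459 mm

Extension force acts on the full piston face: F = P × (π/4)D².
D = √(4F / (πP)) = √(4 × 2100 kN / (π × 127 bar))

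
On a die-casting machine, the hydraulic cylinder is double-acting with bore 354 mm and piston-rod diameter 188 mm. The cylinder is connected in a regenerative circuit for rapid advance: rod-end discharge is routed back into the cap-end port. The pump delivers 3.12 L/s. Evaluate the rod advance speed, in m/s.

v ≈ 0.112 m/s

In regeneration the rod-end outflow joins the pump flow into the cap end, so the net volume the pump must supply per unit advance equals the rod cross-section area.
Rod cross-section A_rod = π/4 × (188 mm)² = 27760 mm^2
v = Q_pump / A_rod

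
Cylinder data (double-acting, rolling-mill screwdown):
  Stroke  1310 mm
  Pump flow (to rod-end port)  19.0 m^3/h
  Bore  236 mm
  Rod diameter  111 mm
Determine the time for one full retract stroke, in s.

Rod-side annular area A_ann = π/4 × (236² − 111²) = 34070 mm^2
Swept volume V = A × L; t = V / Q = A·L / Q

t ≈ 8.46 s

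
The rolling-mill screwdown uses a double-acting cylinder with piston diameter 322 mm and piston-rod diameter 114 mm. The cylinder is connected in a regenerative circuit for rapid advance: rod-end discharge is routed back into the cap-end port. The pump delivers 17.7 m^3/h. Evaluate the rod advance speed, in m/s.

In regeneration the rod-end outflow joins the pump flow into the cap end, so the net volume the pump must supply per unit advance equals the rod cross-section area.
Rod cross-section A_rod = π/4 × (114 mm)² = 10210 mm^2
v = Q_pump / A_rod

v ≈ 0.482 m/s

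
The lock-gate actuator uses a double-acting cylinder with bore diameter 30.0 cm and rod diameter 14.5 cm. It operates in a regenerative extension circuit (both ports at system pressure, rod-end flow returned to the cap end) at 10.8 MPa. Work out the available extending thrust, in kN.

F ≈ 178 kN

With equal pressure on both faces, forces on the annular region cancel; the net push is pressure × rod cross-section.
Rod cross-section A_rod = π/4 × (14.5 cm)² = 165.1 cm^2
F = P × A_rod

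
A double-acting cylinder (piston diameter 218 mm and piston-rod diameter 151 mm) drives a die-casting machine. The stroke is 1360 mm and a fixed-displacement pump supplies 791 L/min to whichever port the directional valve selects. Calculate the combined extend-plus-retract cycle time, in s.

Cap-side area A_cap = π/4 × (218 mm)² = 37330 mm^2
Rod-side annular area A_ann = π/4 × (218² − 151²) = 19420 mm^2
t_ext = A_cap·L/Q = 3.850 s
t_ret = A_ann·L/Q = 2.003 s
t_cycle = t_ext + t_ret

t ≈ 5.85 s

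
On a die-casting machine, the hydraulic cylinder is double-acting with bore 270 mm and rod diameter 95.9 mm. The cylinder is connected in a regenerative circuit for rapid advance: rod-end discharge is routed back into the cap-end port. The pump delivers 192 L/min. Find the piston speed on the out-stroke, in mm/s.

In regeneration the rod-end outflow joins the pump flow into the cap end, so the net volume the pump must supply per unit advance equals the rod cross-section area.
Rod cross-section A_rod = π/4 × (95.9 mm)² = 7223 mm^2
v = Q_pump / A_rod

v ≈ 443 mm/s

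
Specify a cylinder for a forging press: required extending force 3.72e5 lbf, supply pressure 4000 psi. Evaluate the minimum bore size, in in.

Extension force acts on the full piston face: F = P × (π/4)D².
D = √(4F / (πP)) = √(4 × 3.72e5 lbf / (π × 4000 psi))

D ≈ 10.9 in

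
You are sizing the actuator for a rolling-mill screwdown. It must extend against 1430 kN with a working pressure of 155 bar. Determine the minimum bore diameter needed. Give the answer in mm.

Extension force acts on the full piston face: F = P × (π/4)D².
D = √(4F / (πP)) = √(4 × 1430 kN / (π × 155 bar))

D ≈ 343 mm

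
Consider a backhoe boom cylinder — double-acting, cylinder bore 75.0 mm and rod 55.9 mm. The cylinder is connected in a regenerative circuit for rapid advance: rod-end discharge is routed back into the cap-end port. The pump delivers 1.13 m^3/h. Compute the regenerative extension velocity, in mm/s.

v ≈ 128 mm/s

In regeneration the rod-end outflow joins the pump flow into the cap end, so the net volume the pump must supply per unit advance equals the rod cross-section area.
Rod cross-section A_rod = π/4 × (55.9 mm)² = 2454 mm^2
v = Q_pump / A_rod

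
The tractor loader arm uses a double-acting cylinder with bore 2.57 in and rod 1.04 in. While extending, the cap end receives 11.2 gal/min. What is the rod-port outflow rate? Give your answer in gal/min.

Cap-side area A_cap = π/4 × (2.57 in)² = 5.187 in^2
Rod-side annular area A_ann = π/4 × (2.57² − 1.04²) = 4.338 in^2
Piston speed v = Q_in/A_cap; rod-end outflow Q_out = v × A_ann = Q_in × A_ann/A_cap.

Q_out ≈ 9.37 gal/min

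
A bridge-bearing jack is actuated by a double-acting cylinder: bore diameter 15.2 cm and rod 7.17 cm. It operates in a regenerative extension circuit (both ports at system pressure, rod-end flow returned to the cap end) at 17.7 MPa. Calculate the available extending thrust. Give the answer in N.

With equal pressure on both faces, forces on the annular region cancel; the net push is pressure × rod cross-section.
Rod cross-section A_rod = π/4 × (7.17 cm)² = 40.38 cm^2
F = P × A_rod

F ≈ 71500 N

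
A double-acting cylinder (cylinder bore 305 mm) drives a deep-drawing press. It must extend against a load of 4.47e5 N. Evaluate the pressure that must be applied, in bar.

Cap-side area A_cap = π/4 × (305 mm)² = 73060 mm^2
P = F / A = 4.47e5 N / A

P ≈ 61.2 bar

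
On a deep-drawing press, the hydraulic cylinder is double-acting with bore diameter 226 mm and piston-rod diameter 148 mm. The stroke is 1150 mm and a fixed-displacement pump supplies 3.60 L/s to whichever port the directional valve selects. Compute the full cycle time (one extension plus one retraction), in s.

Cap-side area A_cap = π/4 × (226 mm)² = 40110 mm^2
Rod-side annular area A_ann = π/4 × (226² − 148²) = 22910 mm^2
t_ext = A_cap·L/Q = 12.81 s
t_ret = A_ann·L/Q = 7.319 s
t_cycle = t_ext + t_ret

t ≈ 20.1 s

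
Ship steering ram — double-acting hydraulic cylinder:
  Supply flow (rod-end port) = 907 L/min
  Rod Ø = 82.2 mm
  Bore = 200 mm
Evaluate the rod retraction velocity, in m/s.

Rod-side annular area A_ann = π/4 × (200² − 82.2²) = 26110 mm^2
Flow into the rod-end port fills the annular volume.
v = Q / A

v ≈ 0.579 m/s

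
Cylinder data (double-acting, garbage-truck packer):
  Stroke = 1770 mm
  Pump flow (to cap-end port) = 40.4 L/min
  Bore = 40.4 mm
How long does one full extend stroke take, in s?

t ≈ 3.37 s

Cap-side area A_cap = π/4 × (40.4 mm)² = 1282 mm^2
Swept volume V = A × L; t = V / Q = A·L / Q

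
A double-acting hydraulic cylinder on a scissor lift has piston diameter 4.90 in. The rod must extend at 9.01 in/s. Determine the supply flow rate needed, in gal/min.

Cap-side area A_cap = π/4 × (4.90 in)² = 18.86 in^2
Q = A × v

Q ≈ 44.1 gal/min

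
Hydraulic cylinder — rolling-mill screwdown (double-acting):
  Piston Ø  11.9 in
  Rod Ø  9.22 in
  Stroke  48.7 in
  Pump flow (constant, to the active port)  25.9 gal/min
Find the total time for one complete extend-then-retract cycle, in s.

Cap-side area A_cap = π/4 × (11.9 in)² = 111.2 in^2
Rod-side annular area A_ann = π/4 × (11.9² − 9.22²) = 44.45 in^2
t_ext = A_cap·L/Q = 54.32 s
t_ret = A_ann·L/Q = 21.71 s
t_cycle = t_ext + t_ret

t ≈ 76.0 s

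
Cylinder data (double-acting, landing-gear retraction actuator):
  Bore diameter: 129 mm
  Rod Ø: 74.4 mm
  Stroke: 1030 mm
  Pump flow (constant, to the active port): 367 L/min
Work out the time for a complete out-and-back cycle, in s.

Cap-side area A_cap = π/4 × (129 mm)² = 13070 mm^2
Rod-side annular area A_ann = π/4 × (129² − 74.4²) = 8722 mm^2
t_ext = A_cap·L/Q = 2.201 s
t_ret = A_ann·L/Q = 1.469 s
t_cycle = t_ext + t_ret

t ≈ 3.67 s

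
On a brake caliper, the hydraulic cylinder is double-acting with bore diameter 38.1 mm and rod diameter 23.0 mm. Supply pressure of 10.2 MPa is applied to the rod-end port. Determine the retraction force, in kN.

Rod-side annular area A_ann = π/4 × (38.1² − 23.0²) = 724.6 mm^2
On retraction the pressure acts on the annular area (bore minus rod).
F = P × A_ann

F ≈ 7.39 kN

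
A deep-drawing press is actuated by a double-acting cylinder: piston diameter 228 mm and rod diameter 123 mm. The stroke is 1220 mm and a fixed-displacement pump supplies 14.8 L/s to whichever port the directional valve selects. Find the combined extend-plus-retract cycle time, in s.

t ≈ 5.75 s

Cap-side area A_cap = π/4 × (228 mm)² = 40830 mm^2
Rod-side annular area A_ann = π/4 × (228² − 123²) = 28950 mm^2
t_ext = A_cap·L/Q = 3.366 s
t_ret = A_ann·L/Q = 2.386 s
t_cycle = t_ext + t_ret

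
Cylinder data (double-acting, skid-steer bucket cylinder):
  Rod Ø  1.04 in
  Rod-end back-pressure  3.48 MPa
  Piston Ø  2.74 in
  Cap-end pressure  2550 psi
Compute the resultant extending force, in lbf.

F ≈ 12500 lbf

Cap-side area A_cap = π/4 × (2.74 in)² = 5.896 in^2
Rod-side annular area A_ann = π/4 × (2.74² − 1.04²) = 5.047 in^2
Net thrust = P_cap·A_cap − P_rod·A_ann = 15040 lbf − 2547 lbf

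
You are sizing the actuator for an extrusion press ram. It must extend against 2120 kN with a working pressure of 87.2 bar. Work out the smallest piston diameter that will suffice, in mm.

Extension force acts on the full piston face: F = P × (π/4)D².
D = √(4F / (πP)) = √(4 × 2120 kN / (π × 87.2 bar))

D ≈ 556 mm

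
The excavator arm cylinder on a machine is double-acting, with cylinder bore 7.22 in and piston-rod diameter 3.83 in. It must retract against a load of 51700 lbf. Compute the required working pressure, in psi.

P ≈ 1760 psi

Rod-side annular area A_ann = π/4 × (7.22² − 3.83²) = 29.42 in^2
Retraction: pressure acts on the annular area.
P = F / A = 51700 lbf / A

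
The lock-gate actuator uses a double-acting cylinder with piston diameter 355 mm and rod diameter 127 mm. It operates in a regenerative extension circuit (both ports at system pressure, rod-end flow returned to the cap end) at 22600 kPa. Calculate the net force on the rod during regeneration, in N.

With equal pressure on both faces, forces on the annular region cancel; the net push is pressure × rod cross-section.
Rod cross-section A_rod = π/4 × (127 mm)² = 12670 mm^2
F = P × A_rod

F ≈ 2.86e5 N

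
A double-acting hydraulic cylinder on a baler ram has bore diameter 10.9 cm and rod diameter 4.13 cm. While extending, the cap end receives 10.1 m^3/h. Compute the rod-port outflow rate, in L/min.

Q_out ≈ 144 L/min

Cap-side area A_cap = π/4 × (10.9 cm)² = 93.31 cm^2
Rod-side annular area A_ann = π/4 × (10.9² − 4.13²) = 79.92 cm^2
Piston speed v = Q_in/A_cap; rod-end outflow Q_out = v × A_ann = Q_in × A_ann/A_cap.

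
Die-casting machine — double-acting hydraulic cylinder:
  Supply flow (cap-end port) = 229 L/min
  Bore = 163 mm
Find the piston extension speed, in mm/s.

Cap-side area A_cap = π/4 × (163 mm)² = 20870 mm^2
v = Q / A

v ≈ 183 mm/s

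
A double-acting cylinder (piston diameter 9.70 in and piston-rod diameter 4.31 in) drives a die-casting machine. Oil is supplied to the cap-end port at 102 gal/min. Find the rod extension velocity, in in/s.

Cap-side area A_cap = π/4 × (9.70 in)² = 73.90 in^2
v = Q / A

v ≈ 5.31 in/s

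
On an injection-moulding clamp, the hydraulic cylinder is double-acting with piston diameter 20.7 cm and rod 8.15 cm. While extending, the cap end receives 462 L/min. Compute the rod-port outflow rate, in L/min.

Cap-side area A_cap = π/4 × (20.7 cm)² = 336.5 cm^2
Rod-side annular area A_ann = π/4 × (20.7² − 8.15²) = 284.4 cm^2
Piston speed v = Q_in/A_cap; rod-end outflow Q_out = v × A_ann = Q_in × A_ann/A_cap.

Q_out ≈ 390 L/min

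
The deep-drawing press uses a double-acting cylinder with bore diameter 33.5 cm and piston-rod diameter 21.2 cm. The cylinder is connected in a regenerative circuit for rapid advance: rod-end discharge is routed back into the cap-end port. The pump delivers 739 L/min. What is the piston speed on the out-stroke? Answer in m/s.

In regeneration the rod-end outflow joins the pump flow into the cap end, so the net volume the pump must supply per unit advance equals the rod cross-section area.
Rod cross-section A_rod = π/4 × (21.2 cm)² = 353.0 cm^2
v = Q_pump / A_rod

v ≈ 0.349 m/s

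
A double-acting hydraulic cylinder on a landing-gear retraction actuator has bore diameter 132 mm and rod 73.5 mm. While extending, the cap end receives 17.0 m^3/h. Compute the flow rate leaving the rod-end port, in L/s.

Q_out ≈ 3.26 L/s

Cap-side area A_cap = π/4 × (132 mm)² = 13680 mm^2
Rod-side annular area A_ann = π/4 × (132² − 73.5²) = 9442 mm^2
Piston speed v = Q_in/A_cap; rod-end outflow Q_out = v × A_ann = Q_in × A_ann/A_cap.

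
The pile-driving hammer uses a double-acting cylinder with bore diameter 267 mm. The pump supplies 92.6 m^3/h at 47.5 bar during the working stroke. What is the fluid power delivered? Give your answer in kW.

Hydraulic power = P × Q

W ≈ 122 kW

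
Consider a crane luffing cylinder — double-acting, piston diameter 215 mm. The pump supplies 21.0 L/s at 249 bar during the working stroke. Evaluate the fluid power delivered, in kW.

W ≈ 523 kW

Hydraulic power = P × Q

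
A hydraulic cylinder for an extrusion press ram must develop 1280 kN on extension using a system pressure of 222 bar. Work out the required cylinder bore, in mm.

Extension force acts on the full piston face: F = P × (π/4)D².
D = √(4F / (πP)) = √(4 × 1280 kN / (π × 222 bar))

D ≈ 271 mm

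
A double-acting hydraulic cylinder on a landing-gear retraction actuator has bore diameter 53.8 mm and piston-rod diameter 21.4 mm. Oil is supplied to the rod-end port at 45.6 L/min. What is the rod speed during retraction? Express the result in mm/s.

Rod-side annular area A_ann = π/4 × (53.8² − 21.4²) = 1914 mm^2
Flow into the rod-end port fills the annular volume.
v = Q / A

v ≈ 397 mm/s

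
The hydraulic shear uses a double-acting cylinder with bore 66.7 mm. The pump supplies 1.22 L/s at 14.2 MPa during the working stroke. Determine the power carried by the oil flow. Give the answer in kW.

W ≈ 17.3 kW

Hydraulic power = P × Q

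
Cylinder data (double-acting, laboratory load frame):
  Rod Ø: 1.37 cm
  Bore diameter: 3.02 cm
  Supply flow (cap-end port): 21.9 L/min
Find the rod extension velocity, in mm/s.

Cap-side area A_cap = π/4 × (3.02 cm)² = 7.163 cm^2
v = Q / A

v ≈ 510 mm/s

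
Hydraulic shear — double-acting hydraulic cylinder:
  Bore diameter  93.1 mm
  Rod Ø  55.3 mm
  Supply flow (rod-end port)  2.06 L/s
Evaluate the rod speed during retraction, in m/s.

Rod-side annular area A_ann = π/4 × (93.1² − 55.3²) = 4406 mm^2
Flow into the rod-end port fills the annular volume.
v = Q / A

v ≈ 0.468 m/s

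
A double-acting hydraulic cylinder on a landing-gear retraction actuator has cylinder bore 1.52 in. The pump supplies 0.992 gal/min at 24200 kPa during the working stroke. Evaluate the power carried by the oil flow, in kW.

W ≈ 1.51 kW

Hydraulic power = P × Q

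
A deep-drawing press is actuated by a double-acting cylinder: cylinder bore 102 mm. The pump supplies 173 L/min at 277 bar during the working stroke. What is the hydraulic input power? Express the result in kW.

Hydraulic power = P × Q

W ≈ 79.9 kW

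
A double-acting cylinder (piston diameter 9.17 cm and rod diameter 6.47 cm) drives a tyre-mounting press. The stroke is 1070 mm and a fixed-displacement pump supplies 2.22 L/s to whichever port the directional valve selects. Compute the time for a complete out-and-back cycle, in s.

t ≈ 4.78 s

Cap-side area A_cap = π/4 × (9.17 cm)² = 66.04 cm^2
Rod-side annular area A_ann = π/4 × (9.17² − 6.47²) = 33.17 cm^2
t_ext = A_cap·L/Q = 3.183 s
t_ret = A_ann·L/Q = 1.599 s
t_cycle = t_ext + t_ret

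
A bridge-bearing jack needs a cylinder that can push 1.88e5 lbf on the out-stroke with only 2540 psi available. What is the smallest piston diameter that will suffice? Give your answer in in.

Extension force acts on the full piston face: F = P × (π/4)D².
D = √(4F / (πP)) = √(4 × 1.88e5 lbf / (π × 2540 psi))

D ≈ 9.71 in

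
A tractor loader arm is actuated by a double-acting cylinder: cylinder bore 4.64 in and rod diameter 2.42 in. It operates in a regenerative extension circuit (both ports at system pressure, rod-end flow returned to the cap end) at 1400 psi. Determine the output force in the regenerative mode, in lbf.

With equal pressure on both faces, forces on the annular region cancel; the net push is pressure × rod cross-section.
Rod cross-section A_rod = π/4 × (2.42 in)² = 4.600 in^2
F = P × A_rod

F ≈ 6440 lbf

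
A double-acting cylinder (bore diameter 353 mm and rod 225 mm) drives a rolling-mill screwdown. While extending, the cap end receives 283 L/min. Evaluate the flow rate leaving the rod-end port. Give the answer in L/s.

Cap-side area A_cap = π/4 × (353 mm)² = 97870 mm^2
Rod-side annular area A_ann = π/4 × (353² − 225²) = 58110 mm^2
Piston speed v = Q_in/A_cap; rod-end outflow Q_out = v × A_ann = Q_in × A_ann/A_cap.

Q_out ≈ 2.80 L/s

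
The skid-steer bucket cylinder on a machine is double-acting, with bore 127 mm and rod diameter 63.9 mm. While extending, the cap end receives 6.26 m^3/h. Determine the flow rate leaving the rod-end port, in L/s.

Cap-side area A_cap = π/4 × (127 mm)² = 12670 mm^2
Rod-side annular area A_ann = π/4 × (127² − 63.9²) = 9461 mm^2
Piston speed v = Q_in/A_cap; rod-end outflow Q_out = v × A_ann = Q_in × A_ann/A_cap.

Q_out ≈ 1.30 L/s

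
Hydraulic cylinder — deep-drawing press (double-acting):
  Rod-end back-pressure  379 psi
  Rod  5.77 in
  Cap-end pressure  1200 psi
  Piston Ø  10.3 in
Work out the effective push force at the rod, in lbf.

F ≈ 78300 lbf

Cap-side area A_cap = π/4 × (10.3 in)² = 83.32 in^2
Rod-side annular area A_ann = π/4 × (10.3² − 5.77²) = 57.17 in^2
Net thrust = P_cap·A_cap − P_rod·A_ann = 99990 lbf − 21670 lbf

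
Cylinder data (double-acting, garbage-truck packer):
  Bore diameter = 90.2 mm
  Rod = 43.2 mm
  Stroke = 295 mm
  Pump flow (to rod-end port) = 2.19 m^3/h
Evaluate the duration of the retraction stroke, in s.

t ≈ 2.39 s

Rod-side annular area A_ann = π/4 × (90.2² − 43.2²) = 4924 mm^2
Swept volume V = A × L; t = V / Q = A·L / Q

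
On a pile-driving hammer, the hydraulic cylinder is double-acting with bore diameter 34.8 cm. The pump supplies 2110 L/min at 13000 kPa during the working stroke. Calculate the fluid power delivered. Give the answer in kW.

Hydraulic power = P × Q

W ≈ 457 kW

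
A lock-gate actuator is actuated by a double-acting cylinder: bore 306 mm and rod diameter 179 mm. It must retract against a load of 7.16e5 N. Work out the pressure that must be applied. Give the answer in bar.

P ≈ 148 bar

Rod-side annular area A_ann = π/4 × (306² − 179²) = 48380 mm^2
Retraction: pressure acts on the annular area.
P = F / A = 7.16e5 N / A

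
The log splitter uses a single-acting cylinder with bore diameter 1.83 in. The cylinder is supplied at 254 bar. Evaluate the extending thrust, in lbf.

F ≈ 9690 lbf

Cap-side area A_cap = π/4 × (1.83 in)² = 2.630 in^2
F = P × A_cap = 254 bar × A_cap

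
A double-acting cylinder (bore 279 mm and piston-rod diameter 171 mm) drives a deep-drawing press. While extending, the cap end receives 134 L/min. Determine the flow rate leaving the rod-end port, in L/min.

Q_out ≈ 83.7 L/min

Cap-side area A_cap = π/4 × (279 mm)² = 61140 mm^2
Rod-side annular area A_ann = π/4 × (279² − 171²) = 38170 mm^2
Piston speed v = Q_in/A_cap; rod-end outflow Q_out = v × A_ann = Q_in × A_ann/A_cap.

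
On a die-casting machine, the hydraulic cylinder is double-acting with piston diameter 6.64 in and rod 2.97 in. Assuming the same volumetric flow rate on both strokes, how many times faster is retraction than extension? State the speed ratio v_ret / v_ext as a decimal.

Cap-side area A_cap = π/4 × (6.64 in)² = 34.63 in^2
Rod-side annular area A_ann = π/4 × (6.64² − 2.97²) = 27.70 in^2
For equal Q, v ∝ 1/A, so v_ret/v_ext = A_cap/A_ann.

v_ret/v_ext ≈ 1.25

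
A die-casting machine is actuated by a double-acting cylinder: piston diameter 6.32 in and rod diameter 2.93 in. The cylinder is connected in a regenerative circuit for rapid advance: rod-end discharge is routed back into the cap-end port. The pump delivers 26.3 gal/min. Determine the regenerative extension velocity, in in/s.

In regeneration the rod-end outflow joins the pump flow into the cap end, so the net volume the pump must supply per unit advance equals the rod cross-section area.
Rod cross-section A_rod = π/4 × (2.93 in)² = 6.743 in^2
v = Q_pump / A_rod

v ≈ 15.0 in/s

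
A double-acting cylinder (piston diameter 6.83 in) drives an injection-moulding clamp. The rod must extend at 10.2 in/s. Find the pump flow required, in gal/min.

Q ≈ 97.1 gal/min

Cap-side area A_cap = π/4 × (6.83 in)² = 36.64 in^2
Q = A × v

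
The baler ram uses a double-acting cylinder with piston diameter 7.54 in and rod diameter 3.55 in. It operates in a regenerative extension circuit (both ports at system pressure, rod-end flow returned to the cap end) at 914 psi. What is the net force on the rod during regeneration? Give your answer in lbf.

F ≈ 9050 lbf

With equal pressure on both faces, forces on the annular region cancel; the net push is pressure × rod cross-section.
Rod cross-section A_rod = π/4 × (3.55 in)² = 9.898 in^2
F = P × A_rod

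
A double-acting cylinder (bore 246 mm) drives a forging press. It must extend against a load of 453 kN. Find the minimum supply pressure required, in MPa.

P ≈ 9.53 MPa

Cap-side area A_cap = π/4 × (246 mm)² = 47530 mm^2
P = F / A = 453 kN / A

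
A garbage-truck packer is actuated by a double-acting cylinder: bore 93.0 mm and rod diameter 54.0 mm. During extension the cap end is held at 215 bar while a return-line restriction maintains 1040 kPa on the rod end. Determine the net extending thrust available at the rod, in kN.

F ≈ 141 kN

Cap-side area A_cap = π/4 × (93.0 mm)² = 6793 mm^2
Rod-side annular area A_ann = π/4 × (93.0² − 54.0²) = 4503 mm^2
Net thrust = P_cap·A_cap − P_rod·A_ann = 146.0 kN − 4.683 kN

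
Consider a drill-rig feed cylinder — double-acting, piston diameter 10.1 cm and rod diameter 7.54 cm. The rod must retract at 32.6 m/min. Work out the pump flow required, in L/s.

Q ≈ 1.93 L/s

Rod-side annular area A_ann = π/4 × (10.1² − 7.54²) = 35.47 cm^2
Q = A × v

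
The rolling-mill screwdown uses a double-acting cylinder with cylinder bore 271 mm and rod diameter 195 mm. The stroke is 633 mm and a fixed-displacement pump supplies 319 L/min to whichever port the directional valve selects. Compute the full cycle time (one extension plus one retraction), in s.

Cap-side area A_cap = π/4 × (271 mm)² = 57680 mm^2
Rod-side annular area A_ann = π/4 × (271² − 195²) = 27820 mm^2
t_ext = A_cap·L/Q = 6.867 s
t_ret = A_ann·L/Q = 3.312 s
t_cycle = t_ext + t_ret

t ≈ 10.2 s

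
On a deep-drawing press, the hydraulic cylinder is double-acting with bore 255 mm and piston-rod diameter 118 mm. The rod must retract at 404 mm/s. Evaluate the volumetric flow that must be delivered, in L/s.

Rod-side annular area A_ann = π/4 × (255² − 118²) = 40130 mm^2
Q = A × v

Q ≈ 16.2 L/s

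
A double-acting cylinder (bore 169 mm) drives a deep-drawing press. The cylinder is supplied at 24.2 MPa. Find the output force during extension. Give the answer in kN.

F ≈ 543 kN

Cap-side area A_cap = π/4 × (169 mm)² = 22430 mm^2
F = P × A_cap = 24.2 MPa × A_cap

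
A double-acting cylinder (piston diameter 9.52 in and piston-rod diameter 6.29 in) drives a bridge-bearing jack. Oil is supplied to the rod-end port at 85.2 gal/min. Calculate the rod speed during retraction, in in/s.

Rod-side annular area A_ann = π/4 × (9.52² − 6.29²) = 40.11 in^2
Flow into the rod-end port fills the annular volume.
v = Q / A

v ≈ 8.18 in/s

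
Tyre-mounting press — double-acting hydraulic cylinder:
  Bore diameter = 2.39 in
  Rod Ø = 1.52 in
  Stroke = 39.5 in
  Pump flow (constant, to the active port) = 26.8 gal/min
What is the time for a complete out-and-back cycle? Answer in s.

t ≈ 2.74 s

Cap-side area A_cap = π/4 × (2.39 in)² = 4.486 in^2
Rod-side annular area A_ann = π/4 × (2.39² − 1.52²) = 2.672 in^2
t_ext = A_cap·L/Q = 1.717 s
t_ret = A_ann·L/Q = 1.023 s
t_cycle = t_ext + t_ret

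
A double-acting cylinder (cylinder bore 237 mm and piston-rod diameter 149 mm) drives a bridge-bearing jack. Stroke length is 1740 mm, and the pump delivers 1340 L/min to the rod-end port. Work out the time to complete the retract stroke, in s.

t ≈ 2.08 s

Rod-side annular area A_ann = π/4 × (237² − 149²) = 26680 mm^2
Swept volume V = A × L; t = V / Q = A·L / Q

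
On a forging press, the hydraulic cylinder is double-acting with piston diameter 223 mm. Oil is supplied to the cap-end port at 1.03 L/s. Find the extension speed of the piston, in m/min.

Cap-side area A_cap = π/4 × (223 mm)² = 39060 mm^2
v = Q / A

v ≈ 1.58 m/min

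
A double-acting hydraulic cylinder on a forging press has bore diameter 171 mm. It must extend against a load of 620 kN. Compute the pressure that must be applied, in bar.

P ≈ 270 bar

Cap-side area A_cap = π/4 × (171 mm)² = 22970 mm^2
P = F / A = 620 kN / A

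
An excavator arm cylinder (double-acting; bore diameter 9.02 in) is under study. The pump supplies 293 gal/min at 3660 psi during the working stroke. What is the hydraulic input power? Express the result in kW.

Hydraulic power = P × Q

W ≈ 466 kW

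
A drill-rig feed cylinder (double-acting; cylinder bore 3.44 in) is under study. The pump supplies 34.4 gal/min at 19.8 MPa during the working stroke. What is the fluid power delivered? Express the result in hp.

W ≈ 57.6 hp

Hydraulic power = P × Q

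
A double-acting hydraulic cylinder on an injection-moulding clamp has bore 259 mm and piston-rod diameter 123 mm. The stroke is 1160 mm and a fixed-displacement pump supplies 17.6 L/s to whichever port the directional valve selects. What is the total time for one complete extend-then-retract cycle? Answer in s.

Cap-side area A_cap = π/4 × (259 mm)² = 52690 mm^2
Rod-side annular area A_ann = π/4 × (259² − 123²) = 40800 mm^2
t_ext = A_cap·L/Q = 3.472 s
t_ret = A_ann·L/Q = 2.689 s
t_cycle = t_ext + t_ret

t ≈ 6.16 s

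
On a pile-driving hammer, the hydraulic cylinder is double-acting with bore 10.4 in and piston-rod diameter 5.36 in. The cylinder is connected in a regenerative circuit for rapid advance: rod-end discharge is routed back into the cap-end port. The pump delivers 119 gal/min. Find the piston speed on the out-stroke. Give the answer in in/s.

In regeneration the rod-end outflow joins the pump flow into the cap end, so the net volume the pump must supply per unit advance equals the rod cross-section area.
Rod cross-section A_rod = π/4 × (5.36 in)² = 22.56 in^2
v = Q_pump / A_rod

v ≈ 20.3 in/s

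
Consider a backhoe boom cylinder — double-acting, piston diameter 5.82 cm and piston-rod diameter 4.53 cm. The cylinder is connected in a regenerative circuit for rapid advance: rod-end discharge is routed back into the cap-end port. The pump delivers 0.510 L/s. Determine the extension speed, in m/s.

In regeneration the rod-end outflow joins the pump flow into the cap end, so the net volume the pump must supply per unit advance equals the rod cross-section area.
Rod cross-section A_rod = π/4 × (4.53 cm)² = 16.12 cm^2
v = Q_pump / A_rod

v ≈ 0.316 m/s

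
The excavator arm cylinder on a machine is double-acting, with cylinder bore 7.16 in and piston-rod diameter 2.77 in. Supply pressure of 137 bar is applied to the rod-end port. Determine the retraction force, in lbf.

Rod-side annular area A_ann = π/4 × (7.16² − 2.77²) = 34.24 in^2
On retraction the pressure acts on the annular area (bore minus rod).
F = P × A_ann

F ≈ 68000 lbf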